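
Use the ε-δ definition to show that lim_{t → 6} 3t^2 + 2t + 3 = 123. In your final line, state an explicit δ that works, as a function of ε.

δ = min(1, ε/41)

Fix ε > 0. We want δ > 0 such that 0 < |t − 6| < δ implies |(3t^2 + 2t + 3) − 123| < ε.
(3t^2 + 2t + 3) − 123 = 3t^2 + 2t - 120 = (t − 6)(3t + 20).
So |(3t^2 + 2t + 3) − 123| = |t − 6|·|3t + 20|.
Assume first that |t − 6| < 1, so |t| < 7. Then |3t + 20| ≤ 3·7 + 20 = 41.
Hence |(3t^2 + 2t + 3) − 123| ≤ 41|t − 6| < ε provided |t − 6| < ε/41.
Take δ = min(1, ε/41). Then 0 < |t − 6| < δ gives both |t − 6| < 1 and |t − 6| < ε/41, so |(3t^2 + 2t + 3) − 123| < ε.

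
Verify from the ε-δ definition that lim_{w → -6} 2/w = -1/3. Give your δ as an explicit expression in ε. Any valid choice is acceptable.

δ = min(3, 9ε)

Let ε > 0. We seek δ > 0 such that 0 < |w + 6| < δ implies |2/w + 1/3| < ε.
|2/w + 1/3| = 2·|-6 − w|/(6·|w|) = 2|w + 6|/(6|w|).
Require δ ≤ 3 so that |w| > 6 − 3 = 3, hence 6|w| > 18.
Then |2/w + 1/3| < 2|w + 6|/18, which is < ε when |w + 6| < 9ε.
Take δ = min(3, 9ε). Then 0 < |w + 6| < δ gives both |w + 6| < 3 and |w + 6| < 9ε, so |2/w + 1/3| < ε.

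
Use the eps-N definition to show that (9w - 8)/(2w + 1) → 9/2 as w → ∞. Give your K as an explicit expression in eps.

K = (25/4)/eps

Suppose eps > 0. We seek K > 0 such that w > K implies |(9w - 8)/(2w + 1) − (9/2)| < eps.
(9w - 8)/(2w + 1) − (9/2) = (2(9w - 8) − 9(2w + 1)) / (2(2w + 1)) = -25/(2(2w + 1)).
For w > 0 we have 2w + 1 > 2w, so |(9w - 8)/(2w + 1) − (9/2)| = 25/(2(2w + 1)) < 25/(2·2w) = (25/4)/w.
Thus |(9w - 8)/(2w + 1) − (9/2)| < eps whenever w > (25/4)/eps.
Take K = (25/4)/eps. If w > K then |(9w - 8)/(2w + 1) − (9/2)| < (25/4)/w < eps.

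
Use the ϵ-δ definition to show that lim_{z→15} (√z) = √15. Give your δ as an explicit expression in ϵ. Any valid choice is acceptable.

δ = min(15, √15·ϵ)

Let ϵ > 0. We want δ > 0 such that 0 < |z − 15| < δ implies |√z − √15| < ϵ.
Multiplying by the conjugate, |√z − √15| = |z − 15|/(√z + √15).
Restrict δ ≤ 15 so that |z − 15| < 15 forces z > 0, and then √z + √15 > √15.
Hence |√z − √15| < |z − 15|/√15, which is < ϵ once |z − 15| < √15·ϵ.
Take δ = min(15, √15·ϵ). If 0 < |z − 15| < δ then z > 0 and |√z − √15| < |z − 15|/√15 < ϵ.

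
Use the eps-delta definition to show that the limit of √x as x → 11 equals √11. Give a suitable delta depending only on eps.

delta = min(11, √11·eps)

Fix eps > 0. We want delta > 0 such that 0 < |x − 11| < delta implies |√x − √11| < eps.
Multiplying by the conjugate, |√x − √11| = |x − 11|/(√x + √11).
Restrict delta ≤ 11 so that |x − 11| < 11 forces x > 0, and then √x + √11 > √11.
Hence |√x − √11| < |x − 11|/√11, which is < eps once |x − 11| < √11·eps.
Take delta = min(11, √11·eps). If 0 < |x − 11| < delta then x > 0 and |√x − √11| < |x − 11|/√11 < eps.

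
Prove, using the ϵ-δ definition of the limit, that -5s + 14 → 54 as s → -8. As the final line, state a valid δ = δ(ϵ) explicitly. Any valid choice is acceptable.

Let ϵ > 0. We need δ > 0 so that 0 < |s + 8| < δ implies |(-5s + 14) − 54| < ϵ.
Since (-5s + 14) − 54 = -5(s + 8), we have |(-5s + 14) − 54| = 5|s + 8|.
So 5|s + 8| < ϵ exactly when |s + 8| < ϵ/5.
Choosing δ = ϵ/5 gives |(-5s + 14) − 54| = 5|s + 8| < ϵ whenever |s + 8| < δ.

δ = ϵ/5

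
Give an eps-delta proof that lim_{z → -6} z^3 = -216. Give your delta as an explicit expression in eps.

Let eps > 0 be given. We seek delta > 0 with 0 < |z + 6| < delta ⇒ |z^3 + 216| < eps.
Factor: z^3 + 216 = (z + 6)(z^2 - 6z + 36), so |z^3 + 216| = |z + 6|·|z^2 - 6z + 36|.
Impose delta ≤ 2 so that |z| < 8; then |z^2 - 6z + 36| ≤ 148.
Hence |z^3 + 216| ≤ 148|z + 6|, which is < eps once |z + 6| < eps/148.
Take delta = min(2, eps/148). If 0 < |z + 6| < delta then both bounds hold and |z^3 + 216| ≤ 148|z + 6| < 148·(eps/148) = eps.

delta = min(2, eps/148)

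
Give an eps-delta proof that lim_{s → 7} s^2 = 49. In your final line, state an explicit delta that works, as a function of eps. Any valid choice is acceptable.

Let eps > 0. We seek delta > 0 with 0 < |s − 7| < delta ⇒ |s^2 − 49| < eps.
Factor: s^2 − 49 = (s − 7)(s + 7), so |s^2 − 49| = |s − 7|·|s + 7|.
Impose delta ≤ 1 so that |s| < 8; then |s + 7| ≤ 15.
Hence |s^2 − 49| ≤ 15|s − 7|, which is < eps once |s − 7| < eps/15.
Take delta = min(1, eps/15). If 0 < |s − 7| < delta then both bounds hold and |s^2 − 49| ≤ 15|s − 7| < 15·(eps/15) = eps.

delta = min(1, eps/15)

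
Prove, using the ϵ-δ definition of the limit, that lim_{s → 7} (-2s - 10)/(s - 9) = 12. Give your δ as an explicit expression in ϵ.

δ = min(1, (1/14)ϵ)

Let ϵ > 0 be given. We want δ > 0 with 0 < |s − 7| < δ ⇒ |(-2s - 10)/(s - 9) − 12| < ϵ.
Combining over a common denominator, (-2s - 10)/(s - 9) − 12 = [(-2s - 10)·(-2) − (-24)·(s - 9)] / [(-2)·(s - 9)] = 28(s − 7) / ((-2)(s - 9)).
So |(-2s - 10)/(s - 9) − 12| = 28|s − 7| / (2·|s − 9|).
Restrict δ ≤ 1. Then |s − 7| < 1 gives |s − 9| = |(s − 7) + (-2)| ≥ 2 − 1 = 1.
Hence |(-2s - 10)/(s - 9) − 12| < 28|s − 7|/(2·1) = 14|s − 7|, which is < ϵ once |s − 7| < (1/14)ϵ.
Take δ = min(1, (1/14)ϵ). Then 0 < |s − 7| < δ forces both bounds, so |(-2s - 10)/(s - 9) − 12| < ϵ.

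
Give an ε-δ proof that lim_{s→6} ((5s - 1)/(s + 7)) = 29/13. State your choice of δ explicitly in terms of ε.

Let ε > 0 be given. We want δ > 0 with 0 < |s − 6| < δ ⇒ |(5s - 1)/(s + 7) − (29/13)| < ε.
Combining over a common denominator, (5s - 1)/(s + 7) − (29/13) = [(5s - 1)·13 − 29·(s + 7)] / [13·(s + 7)] = 36(s − 6) / (13(s + 7)).
So |(5s - 1)/(s + 7) − (29/13)| = 36|s − 6| / (13·|s + 7|).
Restrict δ ≤ 13/2. Then |s − 6| < 13/2 gives |s + 7| = |(s − 6) + 13| ≥ 13 − 13/2 = 13/2.
Hence |(5s - 1)/(s + 7) − (29/13)| < 36|s − 6|/(13·(13/2)) = (72/169)|s − 6|, which is < ε once |s − 6| < (169/72)ε.
Take δ = min(13/2, (169/72)ε). Then 0 < |s − 6| < δ forces both bounds, so |(5s - 1)/(s + 7) − (29/13)| < ε.

δ = min(13/2, (169/72)ε)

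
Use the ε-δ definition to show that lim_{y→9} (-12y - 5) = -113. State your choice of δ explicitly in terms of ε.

Let ε > 0. We need δ > 0 so that 0 < |y − 9| < δ implies |(-12y - 5) + 113| < ε.
|(-12y - 5) + 113| = |-12y + 108| = 12|y − 9|.
Thus it suffices that |y − 9| < ε/12.
Take δ = ε/12. If 0 < |y − 9| < δ then |(-12y - 5) + 113| = 12|y − 9| < 12·(ε/12) = ε.

δ = ε/12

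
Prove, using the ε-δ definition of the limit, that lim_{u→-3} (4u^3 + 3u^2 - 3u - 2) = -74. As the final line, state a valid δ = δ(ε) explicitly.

Let ε > 0 be given. We want δ > 0 such that 0 < |u + 3| < δ implies |(4u^3 + 3u^2 - 3u - 2) + 74| < ε.
(4u^3 + 3u^2 - 3u - 2) + 74 = 4u^3 + 3u^2 - 3u + 72 = (u + 3)(4u^2 - 9u + 24).
So |(4u^3 + 3u^2 - 3u - 2) + 74| = |u + 3|·|4u^2 - 9u + 24|.
Require δ ≤ 2. Then |u + 3| < 2 gives |u| < 5, and by the triangle inequality |4u^2 - 9u + 24| ≤ 4·5^2 + 9·5 + 24 = 169.
Hence |(4u^3 + 3u^2 - 3u - 2) + 74| ≤ 169|u + 3| < ε provided |u + 3| < ε/169.
Take δ = min(2, ε/169). Then 0 < |u + 3| < δ gives both |u + 3| < 2 and |u + 3| < ε/169, so |(4u^3 + 3u^2 - 3u - 2) + 74| < ε.

δ = min(2, ε/169)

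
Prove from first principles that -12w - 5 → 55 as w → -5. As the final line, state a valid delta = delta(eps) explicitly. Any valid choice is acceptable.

delta = eps/12

Let eps > 0 be given. We need delta > 0 so that 0 < |w + 5| < delta implies |(-12w - 5) − 55| < eps.
|(-12w - 5) − 55| = |-12w - 60| = 12|w + 5|.
Thus it suffices that |w + 5| < eps/12.
Take delta = eps/12. If 0 < |w + 5| < delta then |(-12w - 5) − 55| = 12|w + 5| < 12·(eps/12) = eps.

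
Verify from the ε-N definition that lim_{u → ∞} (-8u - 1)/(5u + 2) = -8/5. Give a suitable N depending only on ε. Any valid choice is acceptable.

N = (11/25)/ε

Suppose ε > 0. We seek N > 0 such that u > N implies |(-8u - 1)/(5u + 2) + 8/5| < ε.
(-8u - 1)/(5u + 2) + 8/5 = (5(-8u - 1) − (-8)(5u + 2)) / (5(5u + 2)) = 11/(5(5u + 2)).
For u > 0 we have 5u + 2 > 5u, so |(-8u - 1)/(5u + 2) + 8/5| = 11/(5(5u + 2)) < 11/(5·5u) = (11/25)/u.
Thus |(-8u - 1)/(5u + 2) + 8/5| < ε whenever u > (11/25)/ε.
Take N = (11/25)/ε. If u > N then |(-8u - 1)/(5u + 2) + 8/5| < (11/25)/u < ε.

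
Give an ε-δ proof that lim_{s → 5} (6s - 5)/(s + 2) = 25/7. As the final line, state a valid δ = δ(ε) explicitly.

δ = min(7/2, (49/34)ε)

Fix ε > 0. We want δ > 0 with 0 < |s − 5| < δ ⇒ |(6s - 5)/(s + 2) − (25/7)| < ε.
Combining over a common denominator, (6s - 5)/(s + 2) − (25/7) = [(6s - 5)·7 − 25·(s + 2)] / [7·(s + 2)] = 17(s − 5) / (7(s + 2)).
So |(6s - 5)/(s + 2) − (25/7)| = 17|s − 5| / (7·|s + 2|).
Restrict δ ≤ 7/2. Then |s − 5| < 7/2 gives |s + 2| = |(s − 5) + 7| ≥ 7 − 7/2 = 7/2.
Hence |(6s - 5)/(s + 2) − (25/7)| < 17|s − 5|/(7·(7/2)) = (34/49)|s − 5|, which is < ε once |s − 5| < (49/34)ε.
Take δ = min(7/2, (49/34)ε). Then 0 < |s − 5| < δ forces both bounds, so |(6s - 5)/(s + 2) − (25/7)| < ε.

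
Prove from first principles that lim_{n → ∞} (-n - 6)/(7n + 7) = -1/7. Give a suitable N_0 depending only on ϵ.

Let ϵ > 0 be given. For n ≥ 1, |(-n - 6)/(7n + 7) + 1/7| = |-35|/(7(7n + 7)) = 35/(7(7n + 7)).
Since 7n + 7 ≥ 7n for n ≥ 1, this is ≤ 35/(7·7n) = (5/7)/n.
So |(-n - 6)/(7n + 7) + 1/7| < ϵ whenever n > (5/7)/ϵ.
Take N_0 = (5/7)/ϵ. If n > N_0 then |(-n - 6)/(7n + 7) + 1/7| ≤ (5/7)/n < ϵ.

N_0 = (5/7)/ϵ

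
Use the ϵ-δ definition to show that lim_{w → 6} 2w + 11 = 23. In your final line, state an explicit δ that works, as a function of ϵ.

Suppose ϵ > 0. We need δ > 0 so that 0 < |w − 6| < δ implies |(2w + 11) − 23| < ϵ.
|(2w + 11) − 23| = |2w - 12| = 2|w − 6|.
Thus it suffices that |w − 6| < ϵ/2.
Take δ = ϵ/2. If 0 < |w − 6| < δ then |(2w + 11) − 23| = 2|w − 6| < 2·(ϵ/2) = ϵ.

δ = ϵ/2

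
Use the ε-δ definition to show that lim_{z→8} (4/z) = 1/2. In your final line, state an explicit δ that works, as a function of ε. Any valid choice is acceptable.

δ = min(4, 8ε)

Fix ε > 0. We seek δ > 0 such that 0 < |z − 8| < δ implies |4/z − (1/2)| < ε.
|4/z − (1/2)| = 4·|8 − z|/(8·|z|) = 4|z − 8|/(8|z|).
Require δ ≤ 4 so that |z| > 8 − 4 = 4, hence 8|z| > 32.
Then |4/z − (1/2)| < 4|z − 8|/32, which is < ε when |z − 8| < 8ε.
Take δ = min(4, 8ε). Then 0 < |z − 8| < δ gives both |z − 8| < 4 and |z − 8| < 8ε, so |4/z − (1/2)| < ε.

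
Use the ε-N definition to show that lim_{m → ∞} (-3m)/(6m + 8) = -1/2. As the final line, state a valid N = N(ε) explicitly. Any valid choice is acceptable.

N = (2/3)/ε

Fix ε > 0. For m ≥ 1, |(-3m)/(6m + 8) + 1/2| = |24|/(6(6m + 8)) = 24/(6(6m + 8)).
Since 6m + 8 ≥ 6m for m ≥ 1, this is ≤ 24/(6·6m) = (2/3)/m.
So |(-3m)/(6m + 8) + 1/2| < ε whenever m > (2/3)/ε.
Take N = (2/3)/ε. If m > N then |(-3m)/(6m + 8) + 1/2| ≤ (2/3)/m < ε.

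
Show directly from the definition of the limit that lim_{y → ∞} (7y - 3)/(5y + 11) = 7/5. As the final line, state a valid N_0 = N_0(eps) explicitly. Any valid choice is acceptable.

Let eps > 0 be given. We seek N_0 > 0 such that y > N_0 implies |(7y - 3)/(5y + 11) − (7/5)| < eps.
(7y - 3)/(5y + 11) − (7/5) = (5(7y - 3) − 7(5y + 11)) / (5(5y + 11)) = -92/(5(5y + 11)).
For y > 0 we have 5y + 11 > 5y, so |(7y - 3)/(5y + 11) − (7/5)| = 92/(5(5y + 11)) < 92/(5·5y) = (92/25)/y.
Thus |(7y - 3)/(5y + 11) − (7/5)| < eps whenever y > (92/25)/eps.
Take N_0 = (92/25)/eps. If y > N_0 then |(7y - 3)/(5y + 11) − (7/5)| < (92/25)/y < eps.

N_0 = (92/25)/eps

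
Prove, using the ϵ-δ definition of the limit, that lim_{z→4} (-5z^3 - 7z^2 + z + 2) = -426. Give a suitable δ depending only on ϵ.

δ = min(2, ϵ/449)

Let ϵ > 0. We want δ > 0 such that 0 < |z − 4| < δ implies |(-5z^3 - 7z^2 + z + 2) + 426| < ϵ.
(-5z^3 - 7z^2 + z + 2) + 426 = -5z^3 - 7z^2 + z + 428 = (z − 4)(-5z^2 - 27z - 107).
So |(-5z^3 - 7z^2 + z + 2) + 426| = |z − 4|·|-5z^2 - 27z - 107|.
Assume first that |z − 4| < 2, so |z| < 6. Then |-5z^2 - 27z - 107| ≤ 5·6^2 + 27·6 + 107 = 449.
Hence |(-5z^3 - 7z^2 + z + 2) + 426| ≤ 449|z − 4| < ϵ provided |z − 4| < ϵ/449.
Choosing δ = min(2, ϵ/449) ensures both conditions, hence |(-5z^3 - 7z^2 + z + 2) + 426| < ϵ.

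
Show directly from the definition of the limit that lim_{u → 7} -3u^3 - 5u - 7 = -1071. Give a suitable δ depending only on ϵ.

δ = min(1, ϵ/512)

Let ϵ > 0. We want δ > 0 such that 0 < |u − 7| < δ implies |(-3u^3 - 5u - 7) + 1071| < ϵ.
(-3u^3 - 5u - 7) + 1071 = -3u^3 - 5u + 1064 = (u − 7)(-3u^2 - 21u - 152).
So |(-3u^3 - 5u - 7) + 1071| = |u − 7|·|-3u^2 - 21u - 152|.
Require δ ≤ 1. Then |u − 7| < 1 gives |u| < 8, and by the triangle inequality |-3u^2 - 21u - 152| ≤ 3·8^2 + 21·8 + 152 = 512.
Hence |(-3u^3 - 5u - 7) + 1071| ≤ 512|u − 7| < ϵ provided |u − 7| < ϵ/512.
Choosing δ = min(1, ϵ/512) ensures both conditions, hence |(-3u^3 - 5u - 7) + 1071| < ϵ.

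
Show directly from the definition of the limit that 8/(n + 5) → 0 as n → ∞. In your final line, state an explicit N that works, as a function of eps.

Let eps > 0 be given. For n ≥ 1, |8/(n + 5) − 0| = 8/(n + 5) ≤ 8/n.
We need 8/n < eps, i.e. n > 8/eps.
Take N = 8/eps. If n > N then |8/(n + 5)| ≤ 8/n < eps.

N = 8/eps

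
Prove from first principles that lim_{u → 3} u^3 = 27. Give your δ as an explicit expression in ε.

δ = min(1, ε/37)

Suppose ε > 0. We seek δ > 0 with 0 < |u − 3| < δ ⇒ |u^3 − 27| < ε.
Factor: u^3 − 27 = (u − 3)(u^2 + 3u + 9), so |u^3 − 27| = |u − 3|·|u^2 + 3u + 9|.
Restrict δ ≤ 1. Then |u − 3| < 1 gives |u| < 4, so by the triangle inequality |u^2 + 3u + 9| ≤ 4^2 + 3·4 + 9 = 37.
Hence |u^3 − 27| ≤ 37|u − 3|, which is < ε once |u − 3| < ε/37.
Take δ = min(1, ε/37). If 0 < |u − 3| < δ then both bounds hold and |u^3 − 27| ≤ 37|u − 3| < 37·(ε/37) = ε.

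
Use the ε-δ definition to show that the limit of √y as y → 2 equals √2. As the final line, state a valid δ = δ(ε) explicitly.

δ = min(2, √2·ε)

Suppose ε > 0. We want δ > 0 such that 0 < |y − 2| < δ implies |√y − √2| < ε.
Rationalise: √y − √2 = (y − 2)/(√y + √2), so |√y − √2| = |y − 2|/(√y + √2).
Restrict δ ≤ 2 so that |y − 2| < 2 forces y > 0, and then √y + √2 > √2.
Hence |√y − √2| < |y − 2|/√2, which is < ε once |y − 2| < √2·ε.
Take δ = min(2, √2·ε). If 0 < |y − 2| < δ then y > 0 and |√y − √2| < |y − 2|/√2 < ε.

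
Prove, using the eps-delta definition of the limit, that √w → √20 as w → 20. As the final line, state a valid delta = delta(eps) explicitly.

Let eps > 0. We want delta > 0 such that 0 < |w − 20| < delta implies |√w − √20| < eps.
Rationalise: √w − √20 = (w − 20)/(√w + √20), so |√w − √20| = |w − 20|/(√w + √20).
Restrict delta ≤ 20 so that |w − 20| < 20 forces w > 0, and then √w + √20 > √20.
Hence |√w − √20| < |w − 20|/√20, which is < eps once |w − 20| < √20·eps.
Take delta = min(20, √20·eps). If 0 < |w − 20| < delta then w > 0 and |√w − √20| < |w − 20|/√20 < eps.

delta = min(20, √20·eps)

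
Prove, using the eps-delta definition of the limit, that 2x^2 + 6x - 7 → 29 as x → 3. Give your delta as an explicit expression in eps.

Suppose eps > 0. We want delta > 0 such that 0 < |x − 3| < delta implies |(2x^2 + 6x - 7) − 29| < eps.
(2x^2 + 6x - 7) − 29 = 2x^2 + 6x - 36 = (x − 3)(2x + 12).
So |(2x^2 + 6x - 7) − 29| = |x − 3|·|2x + 12|.
Assume first that |x − 3| < 1, so |x| < 4. Then |2x + 12| ≤ 2·4 + 12 = 20.
Hence |(2x^2 + 6x - 7) − 29| ≤ 20|x − 3| < eps provided |x − 3| < eps/20.
Take delta = min(1, eps/20). Then 0 < |x − 3| < delta gives both |x − 3| < 1 and |x − 3| < eps/20, so |(2x^2 + 6x - 7) − 29| < eps.

delta = min(1, eps/20)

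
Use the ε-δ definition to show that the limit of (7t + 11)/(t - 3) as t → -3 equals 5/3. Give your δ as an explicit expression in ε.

Fix ε > 0. We want δ > 0 with 0 < |t + 3| < δ ⇒ |(7t + 11)/(t - 3) − (5/3)| < ε.
Combining over a common denominator, (7t + 11)/(t - 3) − (5/3) = [(7t + 11)·(-6) − (-10)·(t - 3)] / [(-6)·(t - 3)] = -32(t + 3) / ((-6)(t - 3)).
So |(7t + 11)/(t - 3) − (5/3)| = 32|t + 3| / (6·|t − 3|).
Require δ ≤ 3, so |t − 3| ≥ |-6| − |t + 3| > 6 − 3 = 3.
Hence |(7t + 11)/(t - 3) − (5/3)| < 32|t + 3|/(6·3) = (16/9)|t + 3|, which is < ε once |t + 3| < (9/16)ε.
Take δ = min(3, (9/16)ε). Then 0 < |t + 3| < δ forces both bounds, so |(7t + 11)/(t - 3) − (5/3)| < ε.

δ = min(3, (9/16)ε)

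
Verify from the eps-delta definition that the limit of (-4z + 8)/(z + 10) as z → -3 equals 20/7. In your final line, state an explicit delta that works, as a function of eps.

Let eps > 0. We want delta > 0 with 0 < |z + 3| < delta ⇒ |(-4z + 8)/(z + 10) − (20/7)| < eps.
Combining over a common denominator, (-4z + 8)/(z + 10) − (20/7) = [(-4z + 8)·7 − 20·(z + 10)] / [7·(z + 10)] = -48(z + 3) / (7(z + 10)).
So |(-4z + 8)/(z + 10) − (20/7)| = 48|z + 3| / (7·|z + 10|).
Restrict delta ≤ 7/2. Then |z + 3| < 7/2 gives |z + 10| = |(z + 3) + 7| ≥ 7 − 7/2 = 7/2.
Hence |(-4z + 8)/(z + 10) − (20/7)| < 48|z + 3|/(7·(7/2)) = (96/49)|z + 3|, which is < eps once |z + 3| < (49/96)eps.
Take delta = min(7/2, (49/96)eps). Then 0 < |z + 3| < delta forces both bounds, so |(-4z + 8)/(z + 10) − (20/7)| < eps.

delta = min(7/2, (49/96)eps)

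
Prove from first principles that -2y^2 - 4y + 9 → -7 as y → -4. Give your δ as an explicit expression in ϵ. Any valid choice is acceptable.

Let ϵ > 0. We want δ > 0 such that 0 < |y + 4| < δ implies |(-2y^2 - 4y + 9) + 7| < ϵ.
(-2y^2 - 4y + 9) + 7 = -2y^2 - 4y + 16 = (y + 4)(-2y + 4).
So |(-2y^2 - 4y + 9) + 7| = |y + 4|·|-2y + 4|.
Assume first that |y + 4| < 1, so |y| < 5. Then |-2y + 4| ≤ 2·5 + 4 = 14.
Hence |(-2y^2 - 4y + 9) + 7| ≤ 14|y + 4| < ϵ provided |y + 4| < ϵ/14.
Take δ = min(1, ϵ/14). Then 0 < |y + 4| < δ gives both |y + 4| < 1 and |y + 4| < ϵ/14, so |(-2y^2 - 4y + 9) + 7| < ϵ.

δ = min(1, ϵ/14)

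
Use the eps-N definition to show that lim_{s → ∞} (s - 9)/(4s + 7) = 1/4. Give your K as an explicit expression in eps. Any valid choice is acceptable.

Fix eps > 0. We seek K > 0 such that s > K implies |(s - 9)/(4s + 7) − (1/4)| < eps.
(s - 9)/(4s + 7) − (1/4) = (4(s - 9) − (4s + 7)) / (4(4s + 7)) = -43/(4(4s + 7)).
For s > 0 we have 4s + 7 > 4s, so |(s - 9)/(4s + 7) − (1/4)| = 43/(4(4s + 7)) < 43/(4·4s) = (43/16)/s.
Thus |(s - 9)/(4s + 7) − (1/4)| < eps whenever s > (43/16)/eps.
Take K = (43/16)/eps. If s > K then |(s - 9)/(4s + 7) − (1/4)| < (43/16)/s < eps.

K = (43/16)/eps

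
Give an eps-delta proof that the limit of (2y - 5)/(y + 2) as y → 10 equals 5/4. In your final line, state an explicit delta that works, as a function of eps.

Let eps > 0 be given. We want delta > 0 with 0 < |y − 10| < delta ⇒ |(2y - 5)/(y + 2) − (5/4)| < eps.
Combining over a common denominator, (2y - 5)/(y + 2) − (5/4) = [(2y - 5)·12 − 15·(y + 2)] / [12·(y + 2)] = 9(y − 10) / (12(y + 2)).
So |(2y - 5)/(y + 2) − (5/4)| = 9|y − 10| / (12·|y + 2|).
Restrict delta ≤ 6. Then |y − 10| < 6 gives |y + 2| = |(y − 10) + 12| ≥ 12 − 6 = 6.
Hence |(2y - 5)/(y + 2) − (5/4)| < 9|y − 10|/(12·6) = (1/8)|y − 10|, which is < eps once |y − 10| < 8eps.
Take delta = min(6, 8eps). Then 0 < |y − 10| < delta forces both bounds, so |(2y - 5)/(y + 2) − (5/4)| < eps.

delta = min(6, 8eps)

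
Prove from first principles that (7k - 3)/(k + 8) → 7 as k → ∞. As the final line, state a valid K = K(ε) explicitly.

K = 59/ε

Fix ε > 0. For k ≥ 1, |(7k - 3)/(k + 8) − 7| = |-59|/((k + 8)) = 59/((k + 8)).
Since k + 8 ≥ k for k ≥ 1, this is ≤ 59/(k) = 59/k.
So |(7k - 3)/(k + 8) − 7| < ε whenever k > 59/ε.
Take K = 59/ε. If k > K then |(7k - 3)/(k + 8) − 7| ≤ 59/k < ε.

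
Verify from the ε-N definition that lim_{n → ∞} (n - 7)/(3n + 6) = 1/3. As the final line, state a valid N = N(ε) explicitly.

Let ε > 0. For n ≥ 1, |(n - 7)/(3n + 6) − (1/3)| = |-27|/(3(3n + 6)) = 27/(3(3n + 6)).
Since 3n + 6 ≥ 3n for n ≥ 1, this is ≤ 27/(3·3n) = 3/n.
So |(n - 7)/(3n + 6) − (1/3)| < ε whenever n > 3/ε.
Take N = 3/ε. If n > N then |(n - 7)/(3n + 6) − (1/3)| ≤ 3/n < ε.

N = 3/ε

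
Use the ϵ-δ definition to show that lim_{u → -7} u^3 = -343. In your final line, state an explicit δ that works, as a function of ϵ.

Let ϵ > 0. We seek δ > 0 with 0 < |u + 7| < δ ⇒ |u^3 + 343| < ϵ.
Factor: u^3 + 343 = (u + 7)(u^2 - 7u + 49), so |u^3 + 343| = |u + 7|·|u^2 - 7u + 49|.
Restrict δ ≤ 1. Then |u + 7| < 1 gives |u| < 8, so by the triangle inequality |u^2 - 7u + 49| ≤ 8^2 + 7·8 + 49 = 169.
Hence |u^3 + 343| ≤ 169|u + 7|, which is < ϵ once |u + 7| < ϵ/169.
Take δ = min(1, ϵ/169). If 0 < |u + 7| < δ then both bounds hold and |u^3 + 343| ≤ 169|u + 7| < 169·(ϵ/169) = ϵ.

δ = min(1, ϵ/169)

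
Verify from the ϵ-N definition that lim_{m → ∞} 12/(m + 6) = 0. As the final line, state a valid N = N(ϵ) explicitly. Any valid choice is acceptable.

Fix ϵ > 0. For m ≥ 1, |12/(m + 6) − 0| = 12/(m + 6) ≤ 12/m.
We need 12/m < ϵ, i.e. m > 12/ϵ.
Take N = 12/ϵ. If m > N then |12/(m + 6)| ≤ 12/m < ϵ.

N = 12/ϵ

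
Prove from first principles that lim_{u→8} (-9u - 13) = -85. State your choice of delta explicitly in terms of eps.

delta = eps/9

Let eps > 0. We need delta > 0 so that 0 < |u − 8| < delta implies |(-9u - 13) + 85| < eps.
Since (-9u - 13) + 85 = -9(u − 8), we have |(-9u - 13) + 85| = 9|u − 8|.
Thus it suffices that |u − 8| < eps/9.
Take delta = eps/9. If 0 < |u − 8| < delta then |(-9u - 13) + 85| = 9|u − 8| < 9·(eps/9) = eps.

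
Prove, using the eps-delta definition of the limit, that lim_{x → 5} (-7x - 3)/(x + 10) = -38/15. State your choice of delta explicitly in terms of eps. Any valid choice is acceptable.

delta = min(15/2, (225/134)eps)

Suppose eps > 0. We want delta > 0 with 0 < |x − 5| < delta ⇒ |(-7x - 3)/(x + 10) + 38/15| < eps.
Combining over a common denominator, (-7x - 3)/(x + 10) + 38/15 = [(-7x - 3)·15 − (-38)·(x + 10)] / [15·(x + 10)] = -67(x − 5) / (15(x + 10)).
So |(-7x - 3)/(x + 10) + 38/15| = 67|x − 5| / (15·|x + 10|).
Require delta ≤ 15/2, so |x + 10| ≥ |15| − |x − 5| > 15 − 15/2 = 15/2.
Hence |(-7x - 3)/(x + 10) + 38/15| < 67|x − 5|/(15·(15/2)) = (134/225)|x − 5|, which is < eps once |x − 5| < (225/134)eps.
Take delta = min(15/2, (225/134)eps). Then 0 < |x − 5| < delta forces both bounds, so |(-7x - 3)/(x + 10) + 38/15| < eps.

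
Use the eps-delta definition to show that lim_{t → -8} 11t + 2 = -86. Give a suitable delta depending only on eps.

Let eps > 0 be given. We need delta > 0 so that 0 < |t + 8| < delta implies |(11t + 2) + 86| < eps.
|(11t + 2) + 86| = |11t + 88| = 11|t + 8|.
Thus it suffices that |t + 8| < eps/11.
Choosing delta = eps/11 gives |(11t + 2) + 86| = 11|t + 8| < eps whenever |t + 8| < delta.

delta = eps/11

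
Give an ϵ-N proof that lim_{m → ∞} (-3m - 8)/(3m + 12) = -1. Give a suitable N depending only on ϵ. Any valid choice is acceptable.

Let ϵ > 0. For m ≥ 1, |(-3m - 8)/(3m + 12) + 1| = |12|/(3(3m + 12)) = 12/(3(3m + 12)).
Since 3m + 12 ≥ 3m for m ≥ 1, this is ≤ 12/(3·3m) = (4/3)/m.
So |(-3m - 8)/(3m + 12) + 1| < ϵ whenever m > (4/3)/ϵ.
Take N = (4/3)/ϵ. If m > N then |(-3m - 8)/(3m + 12) + 1| ≤ (4/3)/m < ϵ.

N = (4/3)/ϵ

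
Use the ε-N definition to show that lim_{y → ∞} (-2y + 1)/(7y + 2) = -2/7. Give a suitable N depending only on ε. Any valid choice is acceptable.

N = (11/49)/ε

Suppose ε > 0. We seek N > 0 such that y > N implies |(-2y + 1)/(7y + 2) + 2/7| < ε.
(-2y + 1)/(7y + 2) + 2/7 = (7(-2y + 1) − (-2)(7y + 2)) / (7(7y + 2)) = 11/(7(7y + 2)).
For y > 0 we have 7y + 2 > 7y, so |(-2y + 1)/(7y + 2) + 2/7| = 11/(7(7y + 2)) < 11/(7·7y) = (11/49)/y.
Thus |(-2y + 1)/(7y + 2) + 2/7| < ε whenever y > (11/49)/ε.
Take N = (11/49)/ε. If y > N then |(-2y + 1)/(7y + 2) + 2/7| < (11/49)/y < ε.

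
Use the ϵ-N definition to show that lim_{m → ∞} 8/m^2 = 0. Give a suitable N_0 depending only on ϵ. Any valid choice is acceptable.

N_0 = (8/ϵ)^{1/2}

Fix ϵ > 0. For m ≥ 1, |8/m^2 − 0| = 8/m^2.
8/m^2 < ϵ ⇔ m^2 > 8/ϵ ⇔ m > (8/ϵ)^{1/2}.
Take N_0 = (8/ϵ)^{1/2}. Then m > N_0 implies 8/m^2 < ϵ.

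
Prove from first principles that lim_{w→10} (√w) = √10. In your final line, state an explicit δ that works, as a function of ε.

δ = min(10, √10·ε)

Suppose ε > 0. We want δ > 0 such that 0 < |w − 10| < δ implies |√w − √10| < ε.
Rationalise: √w − √10 = (w − 10)/(√w + √10), so |√w − √10| = |w − 10|/(√w + √10).
Restrict δ ≤ 10 so that |w − 10| < 10 forces w > 0, and then √w + √10 > √10.
Hence |√w − √10| < |w − 10|/√10, which is < ε once |w − 10| < √10·ε.
Take δ = min(10, √10·ε). If 0 < |w − 10| < δ then w > 0 and |√w − √10| < |w − 10|/√10 < ε.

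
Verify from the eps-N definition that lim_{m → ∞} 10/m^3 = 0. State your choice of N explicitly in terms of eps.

Let eps > 0. For m ≥ 1, |10/m^3 − 0| = 10/m^3.
10/m^3 < eps ⇔ m^3 > 10/eps ⇔ m > (10/eps)^{1/3}.
Take N = (10/eps)^{1/3}. Then m > N implies 10/m^3 < eps.

N = (10/eps)^{1/3}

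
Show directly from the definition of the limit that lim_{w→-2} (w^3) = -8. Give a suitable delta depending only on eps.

Fix eps > 0. We seek delta > 0 with 0 < |w + 2| < delta ⇒ |w^3 + 8| < eps.
Factor: w^3 + 8 = (w + 2)(w^2 - 2w + 4), so |w^3 + 8| = |w + 2|·|w^2 - 2w + 4|.
Impose delta ≤ 1 so that |w| < 3; then |w^2 - 2w + 4| ≤ 19.
Hence |w^3 + 8| ≤ 19|w + 2|, which is < eps once |w + 2| < eps/19.
Take delta = min(1, eps/19). If 0 < |w + 2| < delta then both bounds hold and |w^3 + 8| ≤ 19|w + 2| < 19·(eps/19) = eps.

delta = min(1, eps/19)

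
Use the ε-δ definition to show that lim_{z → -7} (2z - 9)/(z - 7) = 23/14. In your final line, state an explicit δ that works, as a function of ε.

δ = min(7, (98/5)ε)

Fix ε > 0. We want δ > 0 with 0 < |z + 7| < δ ⇒ |(2z - 9)/(z - 7) − (23/14)| < ε.
Combining over a common denominator, (2z - 9)/(z - 7) − (23/14) = [(2z - 9)·(-14) − (-23)·(z - 7)] / [(-14)·(z - 7)] = -5(z + 7) / ((-14)(z - 7)).
So |(2z - 9)/(z - 7) − (23/14)| = 5|z + 7| / (14·|z − 7|).
Restrict δ ≤ 7. Then |z + 7| < 7 gives |z − 7| = |(z + 7) + (-14)| ≥ 14 − 7 = 7.
Hence |(2z - 9)/(z - 7) − (23/14)| < 5|z + 7|/(14·7) = (5/98)|z + 7|, which is < ε once |z + 7| < (98/5)ε.
Take δ = min(7, (98/5)ε). Then 0 < |z + 7| < δ forces both bounds, so |(2z - 9)/(z - 7) − (23/14)| < ε.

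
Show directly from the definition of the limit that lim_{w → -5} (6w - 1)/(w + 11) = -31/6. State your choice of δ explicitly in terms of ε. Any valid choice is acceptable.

Let ε > 0 be given. We want δ > 0 with 0 < |w + 5| < δ ⇒ |(6w - 1)/(w + 11) + 31/6| < ε.
Combining over a common denominator, (6w - 1)/(w + 11) + 31/6 = [(6w - 1)·6 − (-31)·(w + 11)] / [6·(w + 11)] = 67(w + 5) / (6(w + 11)).
So |(6w - 1)/(w + 11) + 31/6| = 67|w + 5| / (6·|w + 11|).
Restrict δ ≤ 3. Then |w + 5| < 3 gives |w + 11| = |(w + 5) + 6| ≥ 6 − 3 = 3.
Hence |(6w - 1)/(w + 11) + 31/6| < 67|w + 5|/(6·3) = (67/18)|w + 5|, which is < ε once |w + 5| < (18/67)ε.
Take δ = min(3, (18/67)ε). Then 0 < |w + 5| < δ forces both bounds, so |(6w - 1)/(w + 11) + 31/6| < ε.

δ = min(3, (18/67)ε)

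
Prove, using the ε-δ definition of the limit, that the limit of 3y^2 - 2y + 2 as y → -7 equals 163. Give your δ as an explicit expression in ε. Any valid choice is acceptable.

Let ε > 0. We want δ > 0 such that 0 < |y + 7| < δ implies |(3y^2 - 2y + 2) − 163| < ε.
(3y^2 - 2y + 2) − 163 = 3y^2 - 2y - 161 = (y + 7)(3y - 23).
So |(3y^2 - 2y + 2) − 163| = |y + 7|·|3y - 23|.
Require δ ≤ 2. Then |y + 7| < 2 gives |y| < 9, and by the triangle inequality |3y - 23| ≤ 3·9 + 23 = 50.
Hence |(3y^2 - 2y + 2) − 163| ≤ 50|y + 7| < ε provided |y + 7| < ε/50.
Take δ = min(2, ε/50). Then 0 < |y + 7| < δ gives both |y + 7| < 2 and |y + 7| < ε/50, so |(3y^2 - 2y + 2) − 163| < ε.

δ = min(2, ε/50)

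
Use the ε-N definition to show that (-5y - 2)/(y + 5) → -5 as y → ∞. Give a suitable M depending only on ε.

Let ε > 0. We seek M > 0 such that y > M implies |(-5y - 2)/(y + 5) + 5| < ε.
(-5y - 2)/(y + 5) + 5 = ((-5y - 2) − (-5)(y + 5)) / ((y + 5)) = 23/((y + 5)).
For y > 0 we have y + 5 > y, so |(-5y - 2)/(y + 5) + 5| = 23/((y + 5)) < 23/(y) = 23/y.
Thus |(-5y - 2)/(y + 5) + 5| < ε whenever y > 23/ε.
Take M = 23/ε. If y > M then |(-5y - 2)/(y + 5) + 5| < 23/y < ε.

M = 23/ε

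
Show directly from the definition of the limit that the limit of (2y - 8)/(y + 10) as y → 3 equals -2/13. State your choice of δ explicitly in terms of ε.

δ = min(13/2, (169/56)ε)

Fix ε > 0. We want δ > 0 with 0 < |y − 3| < δ ⇒ |(2y - 8)/(y + 10) + 2/13| < ε.
Combining over a common denominator, (2y - 8)/(y + 10) + 2/13 = [(2y - 8)·13 − (-2)·(y + 10)] / [13·(y + 10)] = 28(y − 3) / (13(y + 10)).
So |(2y - 8)/(y + 10) + 2/13| = 28|y − 3| / (13·|y + 10|).
Restrict δ ≤ 13/2. Then |y − 3| < 13/2 gives |y + 10| = |(y − 3) + 13| ≥ 13 − 13/2 = 13/2.
Hence |(2y - 8)/(y + 10) + 2/13| < 28|y − 3|/(13·(13/2)) = (56/169)|y − 3|, which is < ε once |y − 3| < (169/56)ε.
Take δ = min(13/2, (169/56)ε). Then 0 < |y − 3| < δ forces both bounds, so |(2y - 8)/(y + 10) + 2/13| < ε.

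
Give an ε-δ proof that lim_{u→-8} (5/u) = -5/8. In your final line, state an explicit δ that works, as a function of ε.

Suppose ε > 0. We seek δ > 0 such that 0 < |u + 8| < δ implies |5/u + 5/8| < ε.
|5/u + 5/8| = 5·|-8 − u|/(8·|u|) = 5|u + 8|/(8|u|).
Require δ ≤ 4 so that |u| > 8 − 4 = 4, hence 8|u| > 32.
Then |5/u + 5/8| < 5|u + 8|/32, which is < ε when |u + 8| < (32/5)ε.
Take δ = min(4, (32/5)ε). Then 0 < |u + 8| < δ gives both |u + 8| < 4 and |u + 8| < (32/5)ε, so |5/u + 5/8| < ε.

δ = min(4, (32/5)ε)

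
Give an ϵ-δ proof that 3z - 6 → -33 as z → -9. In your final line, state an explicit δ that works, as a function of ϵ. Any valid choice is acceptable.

δ = ϵ/3

Let ϵ > 0 be given. We need δ > 0 so that 0 < |z + 9| < δ implies |(3z - 6) + 33| < ϵ.
|(3z - 6) + 33| = |3z + 27| = 3|z + 9|.
So 3|z + 9| < ϵ exactly when |z + 9| < ϵ/3.
Take δ = ϵ/3. If 0 < |z + 9| < δ then |(3z - 6) + 33| = 3|z + 9| < 3·(ϵ/3) = ϵ.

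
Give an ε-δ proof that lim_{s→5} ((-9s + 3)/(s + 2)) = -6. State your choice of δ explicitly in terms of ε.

δ = min(7/2, (7/6)ε)

Suppose ε > 0. We want δ > 0 with 0 < |s − 5| < δ ⇒ |(-9s + 3)/(s + 2) + 6| < ε.
Combining over a common denominator, (-9s + 3)/(s + 2) + 6 = [(-9s + 3)·7 − (-42)·(s + 2)] / [7·(s + 2)] = -21(s − 5) / (7(s + 2)).
So |(-9s + 3)/(s + 2) + 6| = 21|s − 5| / (7·|s + 2|).
Restrict δ ≤ 7/2. Then |s − 5| < 7/2 gives |s + 2| = |(s − 5) + 7| ≥ 7 − 7/2 = 7/2.
Hence |(-9s + 3)/(s + 2) + 6| < 21|s − 5|/(7·(7/2)) = (6/7)|s − 5|, which is < ε once |s − 5| < (7/6)ε.
Take δ = min(7/2, (7/6)ε). Then 0 < |s − 5| < δ forces both bounds, so |(-9s + 3)/(s + 2) + 6| < ε.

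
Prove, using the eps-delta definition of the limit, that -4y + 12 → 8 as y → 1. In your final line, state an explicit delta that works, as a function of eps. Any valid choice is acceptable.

delta = eps/4

Let eps > 0 be given. We need delta > 0 so that 0 < |y − 1| < delta implies |(-4y + 12) − 8| < eps.
Since (-4y + 12) − 8 = -4(y − 1), we have |(-4y + 12) − 8| = 4|y − 1|.
So 4|y − 1| < eps exactly when |y − 1| < eps/4.
Choosing delta = eps/4 gives |(-4y + 12) − 8| = 4|y − 1| < eps whenever |y − 1| < delta.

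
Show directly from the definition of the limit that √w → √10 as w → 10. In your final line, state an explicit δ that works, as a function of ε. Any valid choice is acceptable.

Suppose ε > 0. We want δ > 0 such that 0 < |w − 10| < δ implies |√w − √10| < ε.
Rationalise: √w − √10 = (w − 10)/(√w + √10), so |√w − √10| = |w − 10|/(√w + √10).
Restrict δ ≤ 10 so that |w − 10| < 10 forces w > 0, and then √w + √10 > √10.
Hence |√w − √10| < |w − 10|/√10, which is < ε once |w − 10| < √10·ε.
Take δ = min(10, √10·ε). If 0 < |w − 10| < δ then w > 0 and |√w − √10| < |w − 10|/√10 < ε.

δ = min(10, √10·ε)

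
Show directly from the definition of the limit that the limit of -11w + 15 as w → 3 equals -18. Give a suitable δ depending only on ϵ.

Let ϵ > 0 be given. We need δ > 0 so that 0 < |w − 3| < δ implies |(-11w + 15) + 18| < ϵ.
Since (-11w + 15) + 18 = -11(w − 3), we have |(-11w + 15) + 18| = 11|w − 3|.
So 11|w − 3| < ϵ exactly when |w − 3| < ϵ/11.
Take δ = ϵ/11. If 0 < |w − 3| < δ then |(-11w + 15) + 18| = 11|w − 3| < 11·(ϵ/11) = ϵ.

δ = ϵ/11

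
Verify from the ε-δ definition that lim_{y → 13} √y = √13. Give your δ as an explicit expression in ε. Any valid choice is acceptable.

δ = min(13, √13·ε)

Fix ε > 0. We want δ > 0 such that 0 < |y − 13| < δ implies |√y − √13| < ε.
Multiplying by the conjugate, |√y − √13| = |y − 13|/(√y + √13).
Restrict δ ≤ 13 so that |y − 13| < 13 forces y > 0, and then √y + √13 > √13.
Hence |√y − √13| < |y − 13|/√13, which is < ε once |y − 13| < √13·ε.
Take δ = min(13, √13·ε). If 0 < |y − 13| < δ then y > 0 and |√y − √13| < |y − 13|/√13 < ε.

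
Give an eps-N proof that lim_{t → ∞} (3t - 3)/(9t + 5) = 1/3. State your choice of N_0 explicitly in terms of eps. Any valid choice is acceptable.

N_0 = (14/27)/eps

Suppose eps > 0. We seek N_0 > 0 such that t > N_0 implies |(3t - 3)/(9t + 5) − (1/3)| < eps.
(3t - 3)/(9t + 5) − (1/3) = (9(3t - 3) − 3(9t + 5)) / (9(9t + 5)) = -42/(9(9t + 5)).
For t > 0 we have 9t + 5 > 9t, so |(3t - 3)/(9t + 5) − (1/3)| = 42/(9(9t + 5)) < 42/(9·9t) = (14/27)/t.
Thus |(3t - 3)/(9t + 5) − (1/3)| < eps whenever t > (14/27)/eps.
Take N_0 = (14/27)/eps. If t > N_0 then |(3t - 3)/(9t + 5) − (1/3)| < (14/27)/t < eps.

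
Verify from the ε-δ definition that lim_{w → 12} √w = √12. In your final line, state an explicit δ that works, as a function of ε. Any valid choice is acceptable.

Let ε > 0 be given. We want δ > 0 such that 0 < |w − 12| < δ implies |√w − √12| < ε.
Multiplying by the conjugate, |√w − √12| = |w − 12|/(√w + √12).
Restrict δ ≤ 12 so that |w − 12| < 12 forces w > 0, and then √w + √12 > √12.
Hence |√w − √12| < |w − 12|/√12, which is < ε once |w − 12| < √12·ε.
Take δ = min(12, √12·ε). If 0 < |w − 12| < δ then w > 0 and |√w − √12| < |w − 12|/√12 < ε.

δ = min(12, √12·ε)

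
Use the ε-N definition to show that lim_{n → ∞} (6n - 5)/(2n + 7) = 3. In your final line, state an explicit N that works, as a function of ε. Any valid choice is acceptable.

N = 13/ε

Let ε > 0. For n ≥ 1, |(6n - 5)/(2n + 7) − 3| = |-52|/(2(2n + 7)) = 52/(2(2n + 7)).
Since 2n + 7 ≥ 2n for n ≥ 1, this is ≤ 52/(2·2n) = 13/n.
So |(6n - 5)/(2n + 7) − 3| < ε whenever n > 13/ε.
Take N = 13/ε. If n > N then |(6n - 5)/(2n + 7) − 3| ≤ 13/n < ε.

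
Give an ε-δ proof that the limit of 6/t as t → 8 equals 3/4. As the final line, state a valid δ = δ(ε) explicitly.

Fix ε > 0. We seek δ > 0 such that 0 < |t − 8| < δ implies |6/t − (3/4)| < ε.
|6/t − (3/4)| = 6·|8 − t|/(8·|t|) = 6|t − 8|/(8|t|).
Restrict δ ≤ 4. Then |t − 8| < 4 gives |t| > 4, so 8|t| > 32.
Then |6/t − (3/4)| < 6|t − 8|/32, which is < ε when |t − 8| < (16/3)ε.
Take δ = min(4, (16/3)ε). Then 0 < |t − 8| < δ gives both |t − 8| < 4 and |t − 8| < (16/3)ε, so |6/t − (3/4)| < ε.

δ = min(4, (16/3)ε)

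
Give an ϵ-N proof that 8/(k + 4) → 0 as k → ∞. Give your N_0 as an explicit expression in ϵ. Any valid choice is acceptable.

Let ϵ > 0 be given. For k ≥ 1, |8/(k + 4) − 0| = 8/(k + 4) ≤ 8/k.
We need 8/k < ϵ, i.e. k > 8/ϵ.
Take N_0 = 8/ϵ. If k > N_0 then |8/(k + 4)| ≤ 8/k < ϵ.

N_0 = 8/ϵ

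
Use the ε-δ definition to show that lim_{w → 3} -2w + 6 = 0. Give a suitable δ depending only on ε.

Fix ε > 0. We need δ > 0 so that 0 < |w − 3| < δ implies |(-2w + 6)| < ε.
Since (-2w + 6) = -2(w − 3), we have |(-2w + 6)| = 2|w − 3|.
So 2|w − 3| < ε exactly when |w − 3| < ε/2.
Choosing δ = ε/2 gives |(-2w + 6)| = 2|w − 3| < ε whenever |w − 3| < δ.

δ = ε/2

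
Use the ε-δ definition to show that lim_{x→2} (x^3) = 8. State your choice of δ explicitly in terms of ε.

δ = min(1, ε/19)

Let ε > 0 be given. We seek δ > 0 with 0 < |x − 2| < δ ⇒ |x^3 − 8| < ε.
Factor: x^3 − 8 = (x − 2)(x^2 + 2x + 4), so |x^3 − 8| = |x − 2|·|x^2 + 2x + 4|.
Impose δ ≤ 1 so that |x| < 3; then |x^2 + 2x + 4| ≤ 19.
Hence |x^3 − 8| ≤ 19|x − 2|, which is < ε once |x − 2| < ε/19.
Take δ = min(1, ε/19). If 0 < |x − 2| < δ then both bounds hold and |x^3 − 8| ≤ 19|x − 2| < 19·(ε/19) = ε.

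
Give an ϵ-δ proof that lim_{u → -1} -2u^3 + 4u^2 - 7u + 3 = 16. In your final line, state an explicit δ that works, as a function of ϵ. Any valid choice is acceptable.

δ = min(1, ϵ/33)

Let ϵ > 0 be given. We want δ > 0 such that 0 < |u + 1| < δ implies |(-2u^3 + 4u^2 - 7u + 3) − 16| < ϵ.
(-2u^3 + 4u^2 - 7u + 3) − 16 = -2u^3 + 4u^2 - 7u - 13 = (u + 1)(-2u^2 + 6u - 13).
So |(-2u^3 + 4u^2 - 7u + 3) − 16| = |u + 1|·|-2u^2 + 6u - 13|.
Assume first that |u + 1| < 1, so |u| < 2. Then |-2u^2 + 6u - 13| ≤ 2·2^2 + 6·2 + 13 = 33.
Hence |(-2u^3 + 4u^2 - 7u + 3) − 16| ≤ 33|u + 1| < ϵ provided |u + 1| < ϵ/33.
Take δ = min(1, ϵ/33). Then 0 < |u + 1| < δ gives both |u + 1| < 1 and |u + 1| < ϵ/33, so |(-2u^3 + 4u^2 - 7u + 3) − 16| < ϵ.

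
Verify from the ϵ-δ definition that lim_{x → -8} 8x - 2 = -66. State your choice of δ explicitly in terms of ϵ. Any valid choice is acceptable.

Let ϵ > 0. We need δ > 0 so that 0 < |x + 8| < δ implies |(8x - 2) + 66| < ϵ.
Since (8x - 2) + 66 = 8(x + 8), we have |(8x - 2) + 66| = 8|x + 8|.
Thus it suffices that |x + 8| < ϵ/8.
Choosing δ = ϵ/8 gives |(8x - 2) + 66| = 8|x + 8| < ϵ whenever |x + 8| < δ.

δ = ϵ/8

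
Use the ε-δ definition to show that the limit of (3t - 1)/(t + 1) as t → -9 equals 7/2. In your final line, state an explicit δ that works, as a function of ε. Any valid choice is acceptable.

δ = min(4, 8ε)

Let ε > 0 be given. We want δ > 0 with 0 < |t + 9| < δ ⇒ |(3t - 1)/(t + 1) − (7/2)| < ε.
Combining over a common denominator, (3t - 1)/(t + 1) − (7/2) = [(3t - 1)·(-8) − (-28)·(t + 1)] / [(-8)·(t + 1)] = 4(t + 9) / ((-8)(t + 1)).
So |(3t - 1)/(t + 1) − (7/2)| = 4|t + 9| / (8·|t + 1|).
Require δ ≤ 4, so |t + 1| ≥ |-8| − |t + 9| > 8 − 4 = 4.
Hence |(3t - 1)/(t + 1) − (7/2)| < 4|t + 9|/(8·4) = (1/8)|t + 9|, which is < ε once |t + 9| < 8ε.
Take δ = min(4, 8ε). Then 0 < |t + 9| < δ forces both bounds, so |(3t - 1)/(t + 1) − (7/2)| < ε.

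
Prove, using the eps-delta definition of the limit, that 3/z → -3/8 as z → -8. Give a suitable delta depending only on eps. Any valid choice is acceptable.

Let eps > 0. We seek delta > 0 such that 0 < |z + 8| < delta implies |3/z + 3/8| < eps.
|3/z + 3/8| = 3·|-8 − z|/(8·|z|) = 3|z + 8|/(8|z|).
Restrict delta ≤ 4. Then |z + 8| < 4 gives |z| > 4, so 8|z| > 32.
Then |3/z + 3/8| < 3|z + 8|/32, which is < eps when |z + 8| < (32/3)eps.
Take delta = min(4, (32/3)eps). Then 0 < |z + 8| < delta gives both |z + 8| < 4 and |z + 8| < (32/3)eps, so |3/z + 3/8| < eps.

delta = min(4, (32/3)eps)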